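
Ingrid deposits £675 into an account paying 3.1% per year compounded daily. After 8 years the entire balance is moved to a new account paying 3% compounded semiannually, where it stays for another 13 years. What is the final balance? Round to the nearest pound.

After 8 years at 3.1%: 675 × 1.281446437 ≈ 864.9763.
Then 13 years at 3%: 864.9763 × 1.472709534 ≈ 1,273.8589.

£1,274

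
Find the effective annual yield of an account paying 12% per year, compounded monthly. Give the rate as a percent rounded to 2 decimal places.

EAR = (1 + 12%/12)^12 − 1 = (1 + 0.01)^12 − 1.
(1 + 0.01)^12 ≈ 1.126825, so EAR ≈ 12.68250%.

12.68%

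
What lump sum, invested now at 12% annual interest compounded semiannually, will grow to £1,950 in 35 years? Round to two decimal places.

Periodic rate = 12%/2 = 0.06; 70 periods.
P = 1,950/(1 + 0.06)^70 ≈ 1,950/59.07593018 ≈ 33.0084.

£33.01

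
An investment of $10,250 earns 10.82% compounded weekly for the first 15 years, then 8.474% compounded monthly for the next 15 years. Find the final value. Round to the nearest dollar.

$184,053

Phase 1: 10,250·(1 + 0.1082/52)^780 ≈ 51,862.2674.
Phase 2: 51,862.2674·(1 + 0.08474/12)^180 ≈ 184,053.1317.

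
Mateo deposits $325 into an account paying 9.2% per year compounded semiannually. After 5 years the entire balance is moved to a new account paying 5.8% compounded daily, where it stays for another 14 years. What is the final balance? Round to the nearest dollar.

$1,148

After 5 years at 9.2%: 325 × 1.567894531 ≈ 509.5657.
Then 14 years at 5.8%: 509.5657 × 2.252263007 ≈ 1,147.6760.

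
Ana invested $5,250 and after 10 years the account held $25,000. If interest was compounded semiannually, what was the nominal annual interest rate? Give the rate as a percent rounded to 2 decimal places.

16.23%

(1 + r/2)^20 = 25,000/5,250 = 4.7619.
1 + r/2 = 4.7619^(1/20) ≈ 1.081158, so r/2 ≈ 0.0811577.
r ≈ 2·0.0811577 = 16.23153%.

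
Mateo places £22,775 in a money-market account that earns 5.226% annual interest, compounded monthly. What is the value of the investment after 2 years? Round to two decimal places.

Periodic rate = 5.226%/12 = 0.004355; periods = 12·2 = 24.
A = 22,775·(1 + 0.004355)^24 ≈ 22,775·1.1099256891 ≈ 25,278.5576.

£25,278.56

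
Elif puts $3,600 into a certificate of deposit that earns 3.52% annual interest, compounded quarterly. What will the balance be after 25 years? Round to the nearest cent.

Periodic rate = 3.52%/4 = 0.0088; periods = 4·25 = 100.
A = 3,600·(1 + 0.0088)^100 ≈ 3,600·2.401636949 ≈ 8,645.8930.

$8,645.89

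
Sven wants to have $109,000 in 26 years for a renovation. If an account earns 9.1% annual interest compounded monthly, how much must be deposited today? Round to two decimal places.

Periodic rate = 9.1%/12 = 0.00758333; 312 periods.
P = 109,000/(1 + 0.091/12)^312 ≈ 109,000/10.5600077701 ≈ 10,321.9621.

$10,321.96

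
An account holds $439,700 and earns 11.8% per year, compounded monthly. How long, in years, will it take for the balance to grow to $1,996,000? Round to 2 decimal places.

(1 + 0.00983333)^(12t) = 1,996,000/439,700 = 4.5395.
12t·ln(1 + 0.00983333) = ln(4.5395); 12t = 1.5128/0.0097853 ≈ 154.6000.
t ≈ 12.8833 years.

12.88 years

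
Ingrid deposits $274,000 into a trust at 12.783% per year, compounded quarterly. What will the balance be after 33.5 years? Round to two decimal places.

Periodic rate = 12.783%/4 = 0.0319575; periods = 4·33.5 = 134.
A = 274,000·(1 + 0.0319575)^134 ≈ 274,000·67.714670930445 ≈ 18,553,819.8349.

$18,553,819.83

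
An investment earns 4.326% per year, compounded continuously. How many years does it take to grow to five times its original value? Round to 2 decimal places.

e^(0.04326t) = 5, so 0.04326t = ln 5 ≈ 1.6094.
t ≈ 1.6094/0.04326 ≈ 37.2038.

37.20 years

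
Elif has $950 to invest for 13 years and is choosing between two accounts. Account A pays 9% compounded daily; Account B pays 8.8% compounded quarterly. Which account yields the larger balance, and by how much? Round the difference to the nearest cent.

Account A, by $114.88

A: (1 + 0.09/365)^4745 ≈ 3.221527987, so 950 × 3.221527987 ≈ 3,060.4516.
B: (1 + 0.022)^52 ≈ 3.100605989, so 950 × 3.100605989 ≈ 2,945.5757.
Difference ≈ 114.8759 in favor of A.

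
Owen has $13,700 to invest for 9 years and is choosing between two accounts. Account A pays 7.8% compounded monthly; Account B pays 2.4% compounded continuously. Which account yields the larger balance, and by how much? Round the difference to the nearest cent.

Account A, by $10,577.82

Account A growth factor: (1 + 0.0065)^108 ≈ 2.0132057228; balance ≈ 27,580.9184.
Account B growth factor: e^(0.024·9) = e^0.216 ≈ 1.241102379; balance ≈ 17,003.1026.
Account A is larger by 10,577.8158.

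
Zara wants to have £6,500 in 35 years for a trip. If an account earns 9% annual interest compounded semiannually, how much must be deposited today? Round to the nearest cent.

Periodic rate = 9%/2 = 0.045; 70 periods.
P = 6,500/(1 + 0.045)^70 ≈ 6,500/21.78413558 ≈ 298.3823.

£298.38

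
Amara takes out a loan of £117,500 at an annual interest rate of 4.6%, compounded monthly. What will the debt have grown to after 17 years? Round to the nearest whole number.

Periodic rate = 4.6%/12 = 0.00383333; periods = 12·17 = 204.
A = 117,500·(1 + 0.046/12)^204 ≈ 117,500·2.18257415674 ≈ 256,452.4634.

£256,452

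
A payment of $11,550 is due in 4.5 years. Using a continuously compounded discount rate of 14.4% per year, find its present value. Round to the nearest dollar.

P = A·e^(−rt) = 11,550·e^(−0.648).
e^(−0.648) ≈ 0.5230909131, so P ≈ 6,041.7000.

$6,042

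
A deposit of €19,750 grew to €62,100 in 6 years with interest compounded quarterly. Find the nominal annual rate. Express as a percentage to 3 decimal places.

(1 + r/4)^24 = 62,100/19,750 = 3.1443.
1 + r/4 = 3.1443^(1/24) ≈ 1.048891, so r/4 ≈ 0.0488906.
r ≈ 4·0.0488906 = 19.55623%.

19.556%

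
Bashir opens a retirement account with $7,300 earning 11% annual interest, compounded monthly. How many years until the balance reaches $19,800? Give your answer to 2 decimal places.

9.11 years

(1 + 0.00916667)^(12t) = 19,800/7,300 = 2.7123.
12t·ln(1 + 0.00916667) = ln(2.7123); 12t = 0.99781/0.00912491 ≈ 109.3499.
t ≈ 9.1125 years.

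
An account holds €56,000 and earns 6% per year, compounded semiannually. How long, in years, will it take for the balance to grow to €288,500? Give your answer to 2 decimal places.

27.73 years

We need (1 + 0.03)^(2t) = 5.1518, so 2t = ln 5.1518 / ln 1.03 ≈ 55.4604.
t ≈ 55.4604/2 = 27.7302 years.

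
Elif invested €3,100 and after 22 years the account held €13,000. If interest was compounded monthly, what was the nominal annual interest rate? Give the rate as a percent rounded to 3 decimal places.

6.534%

The 264-period growth factor is 13,000/3,100 = 4.19355.
r/12 = 4.19355^(1/264) − 1 ≈ 0.00544487, so r ≈ 12·0.00544487 = 6.53385%.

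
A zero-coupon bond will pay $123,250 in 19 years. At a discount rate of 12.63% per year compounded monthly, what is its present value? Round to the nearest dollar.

$11,325

Periodic rate = 12.63%/12 = 0.010525; 228 periods.
P = 123,250/(1 + 0.010525)^228 ≈ 123,250/10.88253809 ≈ 11,325.4830.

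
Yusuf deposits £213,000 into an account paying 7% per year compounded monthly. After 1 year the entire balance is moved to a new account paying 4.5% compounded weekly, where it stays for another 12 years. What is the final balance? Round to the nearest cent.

After 1 years at 7%: 213,000 × 1.07229008086 ≈ 228,397.7872.
Then 12 years at 4.5%: 228,397.7872 × 1.71560618853 ≈ 391,840.6572.

£391,840.66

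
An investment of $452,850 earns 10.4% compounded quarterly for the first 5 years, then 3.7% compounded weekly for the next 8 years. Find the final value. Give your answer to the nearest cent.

$1,017,201.62

After 5 years at 10.4%: 452,850 × 1.67088752102 ≈ 756,661.4139.
Then 8 years at 3.7%: 756,661.4139 × 1.344328648355 ≈ 1,017,201.6158.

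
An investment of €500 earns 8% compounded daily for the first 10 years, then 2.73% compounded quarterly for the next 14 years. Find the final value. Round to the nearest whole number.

€1,629

After 10 years at 8%: 500 × 2.22534585 ≈ 1,112.6729.
Then 14 years at 2.73%: 1,112.6729 × 1.463603648 ≈ 1,628.5122.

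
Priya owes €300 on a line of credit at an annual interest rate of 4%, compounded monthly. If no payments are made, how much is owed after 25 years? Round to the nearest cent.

€814.13

Growth factor = (1 + 0.04/12)^300 ≈ 2.71376516.
A ≈ 300 × 2.71376516 ≈ 814.1295.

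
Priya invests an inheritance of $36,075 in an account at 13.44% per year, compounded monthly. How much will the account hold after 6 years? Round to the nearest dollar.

Growth factor = (1 + 0.0112)^72 ≈ 2.2298127148.
A ≈ 36,075 × 2.2298127148 ≈ 80,440.4937.

$80,440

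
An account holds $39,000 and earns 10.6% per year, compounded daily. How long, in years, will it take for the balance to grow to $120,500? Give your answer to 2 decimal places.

10.64 years

We need (1 + 0.000290411)^(365t) = 3.0897, so 365t = ln 3.0897 / ln 1.00029 ≈ 3885.0183.
t ≈ 3885.0183/365 = 10.6439 years.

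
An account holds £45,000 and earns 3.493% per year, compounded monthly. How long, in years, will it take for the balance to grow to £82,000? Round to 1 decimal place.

17.2 years

We need (1 + 0.00291083)^(12t) = 1.8222, so 12t = ln 1.8222 / ln 1.002911 ≈ 206.4459.
t ≈ 206.4459/12 = 17.2038 years.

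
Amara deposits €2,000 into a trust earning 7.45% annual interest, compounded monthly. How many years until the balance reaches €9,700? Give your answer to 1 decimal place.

21.3 years

(1 + 0.00620833)^(12t) = 9,700/2,000 = 4.85.
12t·ln(1 + 0.00620833) = ln(4.85); 12t = 1.579/0.00618914 ≈ 255.1208.
t ≈ 21.2601 years.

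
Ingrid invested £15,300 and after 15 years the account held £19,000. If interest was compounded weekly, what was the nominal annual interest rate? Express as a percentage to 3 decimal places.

(1 + r/52)^780 = 19,000/15,300 = 1.24183.
1 + r/52 = 1.24183^(1/780) ≈ 1.000278, so r/52 ≈ 0.000277713.
r ≈ 52·0.000277713 = 1.44411%.

1.444%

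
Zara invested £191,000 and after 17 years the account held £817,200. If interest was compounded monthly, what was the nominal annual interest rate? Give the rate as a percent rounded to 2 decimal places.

8.58%

(1 + r/12)^204 = 817,200/191,000 = 4.27853.
1 + r/12 = 4.27853^(1/204) ≈ 1.007151, so r/12 ≈ 0.00715099.
r ≈ 12·0.00715099 = 8.58119%.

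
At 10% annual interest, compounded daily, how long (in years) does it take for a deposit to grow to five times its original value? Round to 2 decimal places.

16.10 years

(1 + 0.000273973)^(365t) = 5.
365t = ln 5 / ln(1 + 0.000273973) ≈ 1.6094/0.000273935 ≈ 5875.2531.
t ≈ 16.0966.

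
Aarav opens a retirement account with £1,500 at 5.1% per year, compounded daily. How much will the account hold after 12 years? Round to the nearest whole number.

£2,766

Periodic rate = 5.1%/365 = 0.000139726; periods = 365·12 = 4380.
A = 1,500·(1 + 0.051/365)^4380 ≈ 1,500·1.844037107 ≈ 2,766.0557.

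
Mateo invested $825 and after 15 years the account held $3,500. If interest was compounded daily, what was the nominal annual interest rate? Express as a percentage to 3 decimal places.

The 5475-period growth factor is 3,500/825 = 4.24242.
r/365 = 4.24242^(1/5475) − 1 ≈ 0.000263986, so r ≈ 365·0.000263986 = 9.63550%.

9.636%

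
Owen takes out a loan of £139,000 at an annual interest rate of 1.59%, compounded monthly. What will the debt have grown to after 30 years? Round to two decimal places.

Periodic rate = 1.59%/12 = 0.001325; periods = 12·30 = 360.
A = 139,000·(1 + 0.001325)^360 ≈ 139,000·1.61072480377 ≈ 223,890.7477.

£223,890.75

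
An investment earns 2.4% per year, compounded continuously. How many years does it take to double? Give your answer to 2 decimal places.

e^(0.024t) = 2, so 0.024t = ln 2 ≈ 0.69315.
t ≈ 0.69315/0.024 ≈ 28.8811.

28.88 years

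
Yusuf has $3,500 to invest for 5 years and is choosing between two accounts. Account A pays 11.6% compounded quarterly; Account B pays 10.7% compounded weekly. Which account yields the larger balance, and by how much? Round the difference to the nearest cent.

Account A, by $226.98

Account A growth factor: (1 + 0.029)^20 ≈ 1.771362699; balance ≈ 6,199.7694.
Account B growth factor: (1 + 0.107/52)^260 ≈ 1.706509952; balance ≈ 5,972.7848.
Account A is larger by 226.9846.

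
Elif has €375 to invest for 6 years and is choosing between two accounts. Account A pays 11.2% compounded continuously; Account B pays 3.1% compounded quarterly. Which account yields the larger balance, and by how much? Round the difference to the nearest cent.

A: e^(0.112·6) = e^0.672 ≈ 1.95814971, so 375 × 1.95814971 ≈ 734.3061.
B: (1 + 0.00775)^24 ≈ 1.20355894, so 375 × 1.20355894 ≈ 451.3346.
Difference ≈ 282.9715 in favor of A.

Account A, by €282.97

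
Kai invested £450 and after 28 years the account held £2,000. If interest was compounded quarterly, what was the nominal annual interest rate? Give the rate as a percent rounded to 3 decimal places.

The 112-period growth factor is 2,000/450 = 4.44444.
r/4 = 4.44444^(1/112) − 1 ≈ 0.0134074, so r ≈ 4·0.0134074 = 5.36297%.

5.363%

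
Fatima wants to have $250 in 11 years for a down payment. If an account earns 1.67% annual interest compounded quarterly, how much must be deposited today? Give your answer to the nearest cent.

$208.13

Growth factor = (1 + 0.004175)^44 ≈ 1.20119584.
P = 250/1.20119584 ≈ 208.1259.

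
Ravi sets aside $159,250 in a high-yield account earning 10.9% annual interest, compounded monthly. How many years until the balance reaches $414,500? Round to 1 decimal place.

8.8 years

(1 + 0.00908333)^(12t) = 414,500/159,250 = 2.6028.
12t·ln(1 + 0.00908333) = ln(2.6028); 12t = 0.9566/0.00904233 ≈ 105.7911.
t ≈ 8.8159 years.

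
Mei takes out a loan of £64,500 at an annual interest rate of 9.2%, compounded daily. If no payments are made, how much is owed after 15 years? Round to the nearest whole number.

£256,337

Periodic rate = 9.2%/365 = 0.000252055; periods = 365·15 = 5475.
A = 64,500·(1 + 0.092/365)^5475 ≈ 64,500·3.97421049755 ≈ 256,336.5771.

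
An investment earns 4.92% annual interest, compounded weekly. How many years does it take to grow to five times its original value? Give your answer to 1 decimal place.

32.7 years

(1 + 0.000946154)^(52t) = 5.
52t = ln 5 / ln(1 + 0.000946154) ≈ 1.6094/0.000945707 ≈ 1701.8365.
t ≈ 32.7276.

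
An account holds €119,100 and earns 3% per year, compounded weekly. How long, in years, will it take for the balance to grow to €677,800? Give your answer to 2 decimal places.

(1 + 0.000576923)^(52t) = 677,800/119,100 = 5.691.
52t·ln(1 + 0.000576923) = ln(5.691); 52t = 1.7389/0.000576757 ≈ 3014.9433.
t ≈ 57.9797 years.

57.98 years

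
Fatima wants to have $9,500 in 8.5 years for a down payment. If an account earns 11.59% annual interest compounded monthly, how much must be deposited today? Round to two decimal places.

Periodic rate = 11.59%/12 = 0.00965833; 102 periods.
P = 9,500/(1 + 0.1159/12)^102 ≈ 9,500/2.665583436 ≈ 3,563.9477.

$3,563.95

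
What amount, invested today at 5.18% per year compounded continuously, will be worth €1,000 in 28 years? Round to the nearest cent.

€234.48

P = A·e^(−rt) = 1,000·e^(−1.4504).
e^(−1.4504) ≈ 0.234476479, so P ≈ 234.4765.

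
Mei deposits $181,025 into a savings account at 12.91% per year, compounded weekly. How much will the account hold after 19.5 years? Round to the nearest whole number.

Periodic rate = 12.91%/52 = 0.00248269; periods = 52·19.5 = 1014.
A = 181,025·(1 + 0.1291/52)^1014 ≈ 181,025·12.35832760497 ≈ 2,237,166.2547.

$2,237,166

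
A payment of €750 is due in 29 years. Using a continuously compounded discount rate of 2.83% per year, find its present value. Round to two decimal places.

P = A·e^(−rt) = 750·e^(−0.8207).
e^(−0.8207) ≈ 0.44012346, so P ≈ 330.0926.

€330.09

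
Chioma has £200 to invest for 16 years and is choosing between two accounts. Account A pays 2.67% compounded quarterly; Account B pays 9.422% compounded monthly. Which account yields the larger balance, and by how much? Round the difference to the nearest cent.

A: (1 + 0.006675)^64 ≈ 1.53078478, so 200 × 1.53078478 ≈ 306.1570.
B: (1 + 0.09422/12)^192 ≈ 4.48901152, so 200 × 4.48901152 ≈ 897.8023.
Difference ≈ 591.6453 in favor of B.

Account B, by £591.65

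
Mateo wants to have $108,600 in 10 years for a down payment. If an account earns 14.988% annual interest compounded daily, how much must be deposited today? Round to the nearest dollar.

$24,268

Periodic rate = 14.988%/365 = 0.00041063; 3650 periods.
P = 108,600/(1 + 0.14988/365)^3650 ≈ 108,600/4.47493737847 ≈ 24,268.4960.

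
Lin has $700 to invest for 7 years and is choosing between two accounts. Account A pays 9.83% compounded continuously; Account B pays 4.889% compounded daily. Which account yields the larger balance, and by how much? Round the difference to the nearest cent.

Account A, by $407.32

Account A growth factor: e^(0.0983·7) = e^0.6881 ≈ 1.98993107; balance ≈ 1,392.9517.
Account B growth factor: (1 + 0.04889/365)^2555 ≈ 1.40805185; balance ≈ 985.6363.
Account A is larger by 407.3155.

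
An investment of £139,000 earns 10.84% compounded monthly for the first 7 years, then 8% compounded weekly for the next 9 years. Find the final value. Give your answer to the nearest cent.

Phase 1: 139,000·(1 + 0.1084/12)^84 ≈ 295,854.3248.
Phase 2: 295,854.3248·(1 + 0.08/52)^468 ≈ 607,476.7534.

£607,476.75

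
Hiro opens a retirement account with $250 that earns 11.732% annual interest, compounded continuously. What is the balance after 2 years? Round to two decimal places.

A = P·e^(rt) = 250·e^(0.11732·2) = 250·e^0.23464.
e^0.23464 ≈ 1.26445348, so A ≈ 316.1134.

$316.11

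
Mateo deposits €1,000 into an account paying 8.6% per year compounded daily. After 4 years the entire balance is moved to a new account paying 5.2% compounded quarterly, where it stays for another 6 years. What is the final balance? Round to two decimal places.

€1,923.12

After 4 years at 8.6%: 1,000 × 1.41052148 ≈ 1,410.5215.
Then 6 years at 5.2%: 1,410.5215 × 1.363410671 ≈ 1,923.1200.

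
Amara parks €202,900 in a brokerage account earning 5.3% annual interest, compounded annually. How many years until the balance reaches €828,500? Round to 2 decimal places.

(1 + 0.053)^t = 828,500/202,900 = 4.0833.
t·ln(1 + 0.053) = ln(4.0833); t = 1.4069/0.0516432 ≈ 27.2427.

27.24 years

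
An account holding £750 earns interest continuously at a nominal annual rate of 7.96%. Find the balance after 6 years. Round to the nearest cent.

A = P·e^(rt) = 750·e^(0.0796·6) = 750·e^0.4776.
e^0.4776 ≈ 1.612200474, so A ≈ 1,209.1504.

£1,209.15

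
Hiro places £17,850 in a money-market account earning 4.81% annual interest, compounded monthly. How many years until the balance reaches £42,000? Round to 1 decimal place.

17.8 years

(1 + 0.00400833)^(12t) = 42,000/17,850 = 2.3529.
12t·ln(1 + 0.00400833) = ln(2.3529); 12t = 0.85567/0.00400032 ≈ 213.8993.
t ≈ 17.8249 years.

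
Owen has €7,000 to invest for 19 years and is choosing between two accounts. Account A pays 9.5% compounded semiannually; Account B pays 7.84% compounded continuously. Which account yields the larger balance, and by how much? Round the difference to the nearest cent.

Account A, by €9,780.11

Account A growth factor: (1 + 0.0475)^38 ≈ 5.8324792481; balance ≈ 40,827.3547.
Account B growth factor: e^(0.0784·19) = e^1.4896 ≈ 4.4353210357; balance ≈ 31,047.2473.
Account A is larger by 9,780.1075.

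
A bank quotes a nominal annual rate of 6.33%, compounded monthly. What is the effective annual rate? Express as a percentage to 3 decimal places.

6.517%

EAR = (1 + 6.33%/12)^12 − 1 = (1 + 0.005275)^12 − 1.
(1 + 0.005275)^12 ≈ 1.065169, so EAR ≈ 6.51692%.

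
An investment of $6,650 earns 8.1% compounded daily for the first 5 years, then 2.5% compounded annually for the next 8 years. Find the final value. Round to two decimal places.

$12,147.37

After 5 years at 8.1%: 6,650 × 1.4992351353 ≈ 9,969.9137.
Then 8 years at 2.5%: 9,969.9137 × 1.2184028975 ≈ 12,147.3717.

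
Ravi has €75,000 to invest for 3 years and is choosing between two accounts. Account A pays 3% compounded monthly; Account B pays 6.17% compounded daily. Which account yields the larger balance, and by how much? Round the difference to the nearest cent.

A: (1 + 0.0025)^36 ≈ 1.0940514008, so 75,000 × 1.0940514008 ≈ 82,053.8551.
B: (1 + 0.0617/365)^1095 ≈ 1.2033199443, so 75,000 × 1.2033199443 ≈ 90,248.9958.
Difference ≈ 8,195.1408 in favor of B.

Account B, by €8,195.14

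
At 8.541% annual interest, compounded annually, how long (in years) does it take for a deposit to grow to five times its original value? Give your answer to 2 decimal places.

19.64 years

(1 + 0.08541)^t = 5.
t = ln 5 / ln(1 + 0.08541) ≈ 1.6094/0.0819578 ≈ 19.6374.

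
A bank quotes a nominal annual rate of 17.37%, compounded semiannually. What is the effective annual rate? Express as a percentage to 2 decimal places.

18.12%

EAR = (1 + 17.37%/2)^2 − 1 = (1 + 0.08685)^2 − 1.
(1 + 0.08685)^2 ≈ 1.181243, so EAR ≈ 18.12429%.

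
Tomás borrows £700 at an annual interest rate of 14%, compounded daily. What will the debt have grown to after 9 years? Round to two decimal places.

Growth factor = (1 + 0.14/365)^3285 ≈ 3.524569912.
A ≈ 700 × 3.524569912 ≈ 2,467.1989.

£2,467.20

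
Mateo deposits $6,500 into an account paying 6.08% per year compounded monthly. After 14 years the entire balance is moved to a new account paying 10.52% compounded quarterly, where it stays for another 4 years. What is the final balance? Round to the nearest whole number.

Phase 1: 6,500·(1 + 0.0608/12)^168 ≈ 15,193.2775.
Phase 2: 15,193.2775·(1 + 0.0263)^16 ≈ 23,016.5768.

$23,017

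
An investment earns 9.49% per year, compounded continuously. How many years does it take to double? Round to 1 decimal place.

7.3 years

e^(0.0949t) = 2, so 0.0949t = ln 2 ≈ 0.69315.
t ≈ 0.69315/0.0949 ≈ 7.3040.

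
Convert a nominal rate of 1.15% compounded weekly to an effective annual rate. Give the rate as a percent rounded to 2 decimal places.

One year is 52 periods at 0.000221154 each: (1 + 0.000221154)^52 ≈ 1.011565.
EAR = 1.011565 − 1 ≈ 1.15651%.

1.16%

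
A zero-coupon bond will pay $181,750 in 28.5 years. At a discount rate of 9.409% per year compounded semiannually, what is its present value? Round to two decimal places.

$13,226.64

Growth factor = (1 + 0.047045)^57 ≈ 13.7412041567.
P = 181,750/13.7412041567 ≈ 13,226.6429.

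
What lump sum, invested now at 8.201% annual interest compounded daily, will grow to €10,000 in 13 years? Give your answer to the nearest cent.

Periodic rate = 8.201%/365 = 0.000224685; 4745 periods.
P = 10,000/(1 + 0.08201/365)^4745 ≈ 10,000/2.903771027 ≈ 3,443.7977.

€3,443.80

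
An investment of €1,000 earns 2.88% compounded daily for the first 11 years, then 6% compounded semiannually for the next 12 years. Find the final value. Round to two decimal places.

€2,790.44

Phase 1: 1,000·(1 + 0.0288/365)^4015 ≈ 1,372.7108.
Phase 2: 1,372.7108·(1 + 0.03)^24 ≈ 2,790.4385.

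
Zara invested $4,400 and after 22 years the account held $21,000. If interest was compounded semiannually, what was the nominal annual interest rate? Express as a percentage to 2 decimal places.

7.23%

The 44-period growth factor is 21,000/4,400 = 4.77273.
r/2 = 4.77273^(1/44) − 1 ≈ 0.0361593, so r ≈ 2·0.0361593 = 7.23185%.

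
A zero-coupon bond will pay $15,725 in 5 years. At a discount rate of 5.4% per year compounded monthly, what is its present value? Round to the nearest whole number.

$12,011

Periodic rate = 5.4%/12 = 0.0045; 60 periods.
P = 15,725/(1 + 0.0045)^60 ≈ 15,725/1.3091712669 ≈ 12,011.4155.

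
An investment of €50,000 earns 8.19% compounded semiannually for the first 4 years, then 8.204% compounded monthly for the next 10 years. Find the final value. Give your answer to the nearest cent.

After 4 years at 8.19%: 50,000 × 1.37860216502 ≈ 68,930.1083.
Then 10 years at 8.204%: 68,930.1083 × 2.265076008 ≈ 156,131.9344.

€156,131.93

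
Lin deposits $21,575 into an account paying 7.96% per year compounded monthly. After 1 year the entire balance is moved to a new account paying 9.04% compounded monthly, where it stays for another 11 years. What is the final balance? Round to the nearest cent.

Phase 1: 21,575·(1 + 0.0796/12)^12 ≈ 23,356.4317.
Phase 2: 23,356.4317·(1 + 0.0904/12)^132 ≈ 62,899.9598.

$62,899.96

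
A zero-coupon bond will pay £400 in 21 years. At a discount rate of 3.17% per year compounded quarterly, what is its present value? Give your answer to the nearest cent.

£206.11

Growth factor = (1 + 0.007925)^84 ≈ 1.94075295.
P = 400/1.94075295 ≈ 206.1056.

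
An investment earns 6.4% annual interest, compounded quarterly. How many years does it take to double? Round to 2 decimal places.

(1 + 0.016)^(4t) = 2.
4t = ln 2 / ln(1 + 0.016) ≈ 0.69315/0.0158733 ≈ 43.6674.
t ≈ 10.9168.

10.92 years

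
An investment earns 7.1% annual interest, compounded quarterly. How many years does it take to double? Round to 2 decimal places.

(1 + 0.01775)^(4t) = 2.
4t = ln 2 / ln(1 + 0.01775) ≈ 0.69315/0.0175943 ≈ 39.3961.
t ≈ 9.8490.

9.85 years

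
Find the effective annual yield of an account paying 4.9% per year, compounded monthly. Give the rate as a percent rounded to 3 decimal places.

5.012%

EAR = (1 + 4.9%/12)^12 − 1 = (1 + 0.00408333)^12 − 1.
(1 + 0.00408333)^12 ≈ 1.050116, so EAR ≈ 5.01156%.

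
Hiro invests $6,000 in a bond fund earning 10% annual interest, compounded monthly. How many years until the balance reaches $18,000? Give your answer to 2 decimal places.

11.03 years

We need (1 + 0.00833333)^(12t) = 3, so 12t = ln 3 / ln 1.008333 ≈ 132.3820.
t ≈ 132.3820/12 = 11.0318 years.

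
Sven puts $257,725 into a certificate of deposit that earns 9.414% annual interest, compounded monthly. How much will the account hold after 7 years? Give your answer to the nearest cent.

$496,856.73

Periodic rate = 9.414%/12 = 0.007845; periods = 12·7 = 84.
A = 257,725·(1 + 0.007845)^84 ≈ 257,725·1.92785616592 ≈ 496,856.7304.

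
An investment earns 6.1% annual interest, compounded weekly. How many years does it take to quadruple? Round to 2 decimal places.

(1 + 0.00117308)^(52t) = 4.
52t = ln 4 / ln(1 + 0.00117308) ≈ 1.3863/0.00117239 ≈ 1182.4521.
t ≈ 22.7395.

22.74 years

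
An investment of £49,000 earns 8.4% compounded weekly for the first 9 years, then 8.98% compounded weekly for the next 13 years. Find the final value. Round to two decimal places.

£334,823.49

After 9 years at 8.4%: 49,000 × 2.1284415418 ≈ 104,293.6355.
Then 13 years at 8.98%: 104,293.6355 × 3.21039234008 ≈ 334,823.4887.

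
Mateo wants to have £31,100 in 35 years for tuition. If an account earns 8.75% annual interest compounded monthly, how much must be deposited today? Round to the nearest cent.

£1,470.82

Periodic rate = 8.75%/12 = 0.00729167; 420 periods.
P = 31,100/(1 + 0.0875/12)^420 ≈ 31,100/21.144685903 ≈ 1,470.8187.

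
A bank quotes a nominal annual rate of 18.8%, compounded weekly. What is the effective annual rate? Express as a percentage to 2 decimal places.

One year is 52 periods at 0.00361538 each: (1 + 0.00361538)^52 ≈ 1.206424.
EAR = 1.206424 − 1 ≈ 20.64244%.

20.64%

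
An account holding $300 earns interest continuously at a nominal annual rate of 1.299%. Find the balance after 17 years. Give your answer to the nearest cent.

$374.13

A = P·e^(rt) = 300·e^(0.01299·17) = 300·e^0.22083.
e^0.22083 ≈ 1.2471114, so A ≈ 374.1334.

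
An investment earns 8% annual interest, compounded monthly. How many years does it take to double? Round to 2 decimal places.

8.69 years

(1 + 0.00666667)^(12t) = 2.
12t = ln 2 / ln(1 + 0.00666667) ≈ 0.69315/0.00664454 ≈ 104.3183.
t ≈ 8.6932.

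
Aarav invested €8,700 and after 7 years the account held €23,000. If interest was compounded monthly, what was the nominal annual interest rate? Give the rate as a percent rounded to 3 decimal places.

13.969%

The 84-period growth factor is 23,000/8,700 = 2.64368.
r/12 = 2.64368^(1/84) − 1 ≈ 0.0116407, so r ≈ 12·0.0116407 = 13.96884%.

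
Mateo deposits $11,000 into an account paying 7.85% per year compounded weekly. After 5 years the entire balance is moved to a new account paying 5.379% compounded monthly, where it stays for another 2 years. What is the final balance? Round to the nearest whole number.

After 5 years at 7.85%: 11,000 × 1.4802397025 ≈ 16,282.6367.
Then 2 years at 5.379%: 16,282.6367 × 1.1133122761 ≈ 18,127.6594.

$18,128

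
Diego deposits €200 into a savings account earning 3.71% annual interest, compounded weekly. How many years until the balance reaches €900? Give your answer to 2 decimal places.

We need (1 + 0.000713462)^(52t) = 4.5, so 52t = ln 4.5 / ln 1.000713 ≈ 2108.8928.
t ≈ 2108.8928/52 = 40.5556 years.

40.56 years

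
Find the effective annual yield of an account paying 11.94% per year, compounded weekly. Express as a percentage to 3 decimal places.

EAR = (1 + 11.94%/52)^52 − 1 = (1 + 0.00229615)^52 − 1.
(1 + 0.00229615)^52 ≈ 1.126666, so EAR ≈ 12.66663%.

12.667%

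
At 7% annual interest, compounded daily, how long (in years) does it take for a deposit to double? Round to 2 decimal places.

(1 + 0.000191781)^(365t) = 2.
365t = ln 2 / ln(1 + 0.000191781) ≈ 0.69315/0.000191762 ≈ 3614.6140.
t ≈ 9.9031.

9.90 years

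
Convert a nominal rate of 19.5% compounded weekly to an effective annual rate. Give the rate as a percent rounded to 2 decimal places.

EAR = (1 + 19.5%/52)^52 − 1 = (1 + 0.00375)^52 − 1.
(1 + 0.00375)^52 ≈ 1.214868, so EAR ≈ 21.48678%.

21.49%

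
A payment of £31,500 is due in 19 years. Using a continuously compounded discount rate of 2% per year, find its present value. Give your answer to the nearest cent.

£21,541.63

P = A·e^(−rt) = 31,500·e^(−0.38).
e^(−0.38) ≈ 0.68386140921, so P ≈ 21,541.6344.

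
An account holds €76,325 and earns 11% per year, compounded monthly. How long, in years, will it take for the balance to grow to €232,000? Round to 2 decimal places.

We need (1 + 0.00916667)^(12t) = 3.0396, so 12t = ln 3.0396 / ln 1.009167 ≈ 121.8354.
t ≈ 121.8354/12 = 10.1530 years.

10.15 years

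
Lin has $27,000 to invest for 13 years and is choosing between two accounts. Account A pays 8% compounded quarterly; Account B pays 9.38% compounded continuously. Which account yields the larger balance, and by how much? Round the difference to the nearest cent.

Account B, by $15,790.35

Account A growth factor: (1 + 0.02)^52 ≈ 2.8003281854; balance ≈ 75,608.8610.
Account B growth factor: e^(0.0938·13) = e^1.2194 ≈ 3.3851560306; balance ≈ 91,399.2128.
Account B is larger by 15,790.3518.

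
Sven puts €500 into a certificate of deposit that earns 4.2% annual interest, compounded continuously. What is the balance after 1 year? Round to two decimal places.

€521.45

A = P·e^(rt) = 500·e^(0.042·1) = 500·e^0.042.
e^0.042 ≈ 1.04289448, so A ≈ 521.4472.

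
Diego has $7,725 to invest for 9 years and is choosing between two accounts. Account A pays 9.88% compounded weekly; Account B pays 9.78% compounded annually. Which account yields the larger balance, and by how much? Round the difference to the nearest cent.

Account A, by $890.60

A: (1 + 0.0019)^468 ≈ 2.4311303857, so 7,725 × 2.4311303857 ≈ 18,780.4822.
B: (1 + 0.0978)^9 ≈ 2.3158425972, so 7,725 × 2.3158425972 ≈ 17,889.8841.
Difference ≈ 890.5982 in favor of A.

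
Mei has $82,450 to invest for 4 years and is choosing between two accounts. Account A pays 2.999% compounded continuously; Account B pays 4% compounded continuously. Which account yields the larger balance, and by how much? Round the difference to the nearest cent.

Account A growth factor: e^(0.02999·4) = e^0.11996 ≈ 1.1274517526; balance ≈ 92,958.3970.
Account B growth factor: e^(0.04·4) = e^0.16 ≈ 1.173510871; balance ≈ 96,755.9713.
Account B is larger by 3,797.5743.

Account B, by $3,797.57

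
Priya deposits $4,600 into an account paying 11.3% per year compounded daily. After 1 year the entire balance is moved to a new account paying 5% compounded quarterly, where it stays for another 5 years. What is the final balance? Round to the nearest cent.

After 1 years at 11.3%: 4,600 × 1.119612353 ≈ 5,150.2168.
Then 5 years at 5%: 5,150.2168 × 1.282037232 ≈ 6,602.7697.

$6,602.77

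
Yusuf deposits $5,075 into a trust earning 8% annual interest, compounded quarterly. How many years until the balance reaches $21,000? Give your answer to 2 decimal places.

17.93 years

We need (1 + 0.02)^(4t) = 4.1379, so 4t = ln 4.1379 / ln 1.02 ≈ 71.7175.
t ≈ 71.7175/4 = 17.9294 years.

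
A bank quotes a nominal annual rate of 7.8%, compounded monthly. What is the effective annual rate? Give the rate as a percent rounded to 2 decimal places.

8.08%

One year is 12 periods at 0.0065 each: (1 + 0.0065)^12 ≈ 1.08085.
EAR = 1.08085 − 1 ≈ 8.08498%.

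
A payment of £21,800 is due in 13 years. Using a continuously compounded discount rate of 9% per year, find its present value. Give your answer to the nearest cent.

P = A·e^(−rt) = 21,800·e^(−1.17).
e^(−1.17) ≈ 0.31036694127, so P ≈ 6,765.9993.

£6,766.00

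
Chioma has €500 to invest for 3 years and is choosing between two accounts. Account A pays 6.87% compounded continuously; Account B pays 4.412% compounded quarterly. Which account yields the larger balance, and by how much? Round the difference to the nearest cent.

Account A growth factor: e^(0.0687·3) = e^0.2061 ≈ 1.22887609; balance ≈ 614.4380.
Account B growth factor: (1 + 0.01103)^12 ≈ 1.1406923; balance ≈ 570.3461.
Account A is larger by 44.0919.

Account A, by €44.09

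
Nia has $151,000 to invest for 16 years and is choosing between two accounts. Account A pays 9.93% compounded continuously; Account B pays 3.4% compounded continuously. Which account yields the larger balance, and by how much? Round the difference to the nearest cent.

Account A growth factor: e^(0.0993·16) = e^1.5888 ≈ 4.8978679589; balance ≈ 739,578.0618.
Account B growth factor: e^(0.034·16) = e^0.544 ≈ 1.72288463601; balance ≈ 260,155.5800.
Account A is larger by 479,422.4818.

Account A, by $479,422.48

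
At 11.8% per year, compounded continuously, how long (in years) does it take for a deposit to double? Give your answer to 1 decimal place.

5.9 years

e^(0.118t) = 2, so 0.118t = ln 2 ≈ 0.69315.
t ≈ 0.69315/0.118 ≈ 5.8741.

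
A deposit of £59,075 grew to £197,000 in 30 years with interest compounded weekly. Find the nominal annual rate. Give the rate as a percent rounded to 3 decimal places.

4.016%

(1 + r/52)^1560 = 197,000/59,075 = 3.33474.
1 + r/52 = 3.33474^(1/1560) ≈ 1.000772, so r/52 ≈ 0.000772347.
r ≈ 52·0.000772347 = 4.01620%.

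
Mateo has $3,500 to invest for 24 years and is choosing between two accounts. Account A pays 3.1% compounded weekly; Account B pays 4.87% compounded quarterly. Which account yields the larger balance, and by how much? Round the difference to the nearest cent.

Account B, by $3,820.69

Account A growth factor: (1 + 0.031/52)^1248 ≈ 2.103869607; balance ≈ 7,363.5436.
Account B growth factor: (1 + 0.012175)^96 ≈ 3.1954954889; balance ≈ 11,184.2342.
Account B is larger by 3,820.6906.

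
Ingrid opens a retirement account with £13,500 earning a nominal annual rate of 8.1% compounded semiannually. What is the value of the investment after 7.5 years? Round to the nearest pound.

£24,489

Growth factor = (1 + 0.0405)^15 ≈ 1.8139748782.
A ≈ 13,500 × 1.8139748782 ≈ 24,488.6609.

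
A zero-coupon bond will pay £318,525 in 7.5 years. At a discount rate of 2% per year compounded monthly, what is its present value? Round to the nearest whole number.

Growth factor = (1 + 0.02/12)^90 ≈ 1.16168918367.
P = 318,525/1.16168918367 ≈ 274,191.2419.

£274,191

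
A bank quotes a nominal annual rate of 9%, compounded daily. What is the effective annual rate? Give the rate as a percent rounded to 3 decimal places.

9.416%

EAR = (1 + 9%/365)^365 − 1 = (1 + 0.000246575)^365 − 1.
(1 + 0.000246575)^365 ≈ 1.094162, so EAR ≈ 9.41621%.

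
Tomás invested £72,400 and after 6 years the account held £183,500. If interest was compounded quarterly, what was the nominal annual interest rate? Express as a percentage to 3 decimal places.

The 24-period growth factor is 183,500/72,400 = 2.53453.
r/4 = 2.53453^(1/24) − 1 ≈ 0.0395109, so r ≈ 4·0.0395109 = 15.80437%.

15.804%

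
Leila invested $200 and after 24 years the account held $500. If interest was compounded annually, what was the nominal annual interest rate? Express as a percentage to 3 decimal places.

(1 + r)^24 = 500/200 = 2.5.
1 + r = 2.5^(1/24) ≈ 1.038917, so r ≈ 0.038917.
r ≈ 3.89170%.

3.892%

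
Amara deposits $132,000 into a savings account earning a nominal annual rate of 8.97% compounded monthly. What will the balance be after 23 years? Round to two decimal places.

$1,030,943.10

Growth factor = (1 + 0.007475)^276 ≈ 7.810175035168.
A ≈ 132,000 × 7.810175035168 ≈ 1,030,943.1046.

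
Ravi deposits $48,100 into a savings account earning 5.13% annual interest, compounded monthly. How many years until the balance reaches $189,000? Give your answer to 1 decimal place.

(1 + 0.004275)^(12t) = 189,000/48,100 = 3.9293.
12t·ln(1 + 0.004275) = ln(3.9293); 12t = 1.3685/0.00426589 ≈ 320.7925.
t ≈ 26.7327 years.

26.7 years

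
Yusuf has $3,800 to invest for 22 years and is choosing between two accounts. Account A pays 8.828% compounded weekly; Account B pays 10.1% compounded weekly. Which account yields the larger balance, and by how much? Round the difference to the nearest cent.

A: (1 + 0.08828/52)^1144 ≈ 6.9623235948, so 3,800 × 6.9623235948 ≈ 26,456.8297.
B: (1 + 0.101/52)^1144 ≈ 9.2059027935, so 3,800 × 9.2059027935 ≈ 34,982.4306.
Difference ≈ 8,525.6010 in favor of B.

Account B, by $8,525.60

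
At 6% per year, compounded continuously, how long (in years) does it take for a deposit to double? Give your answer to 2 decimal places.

11.55 years

e^(0.06t) = 2, so 0.06t = ln 2 ≈ 0.69315.
t ≈ 0.69315/0.06 ≈ 11.5525.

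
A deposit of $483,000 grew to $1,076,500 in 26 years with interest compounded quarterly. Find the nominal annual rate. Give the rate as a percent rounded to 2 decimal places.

(1 + r/4)^104 = 1,076,500/483,000 = 2.22878.
1 + r/4 = 2.22878^(1/104) ≈ 1.007736, so r/4 ≈ 0.00773606.
r ≈ 4·0.00773606 = 3.09442%.

3.09%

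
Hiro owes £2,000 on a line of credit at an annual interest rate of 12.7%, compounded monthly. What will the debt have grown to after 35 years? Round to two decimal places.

£166,465.88

Periodic rate = 12.7%/12 = 0.0105833; periods = 12·35 = 420.
A = 2,000·(1 + 0.127/12)^420 ≈ 2,000·83.2329407873 ≈ 166,465.8816.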